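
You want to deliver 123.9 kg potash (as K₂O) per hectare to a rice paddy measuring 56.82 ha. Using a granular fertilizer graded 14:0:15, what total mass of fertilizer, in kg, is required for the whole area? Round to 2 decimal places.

Product per hectare = 123.9 / 15% = 826 kg.
Total product = 826 × 56.82 = 46933.32 kg.

46933.32 kg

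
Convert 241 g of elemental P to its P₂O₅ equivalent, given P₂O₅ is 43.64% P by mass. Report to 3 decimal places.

P₂O₅ = 241 / 0.4364 = 552.2456 g.

552.246 g P₂O₅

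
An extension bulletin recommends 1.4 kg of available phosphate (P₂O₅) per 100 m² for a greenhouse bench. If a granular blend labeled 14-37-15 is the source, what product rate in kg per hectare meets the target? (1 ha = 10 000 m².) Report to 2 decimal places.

378.38 kg of product per hectare

Product per 100 m² = 1.4 / 37% = 3.78378 kg.
Convert to per hectare: 3.78378 × 100 = 378.378 kg.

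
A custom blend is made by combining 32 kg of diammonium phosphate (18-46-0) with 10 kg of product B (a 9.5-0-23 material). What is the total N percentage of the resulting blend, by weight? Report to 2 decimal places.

Total mass = 32 + 10 = 42 kg.
N mass = 18%×32 + 9.5%×10 = 6.71 kg.
% N = 6.71 / 42 = 15.9762%.

15.98% N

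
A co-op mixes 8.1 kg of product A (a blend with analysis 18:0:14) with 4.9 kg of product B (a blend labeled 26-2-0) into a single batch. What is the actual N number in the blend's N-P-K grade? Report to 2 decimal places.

Total mass = 8.1 + 4.9 = 13 kg.
N mass = 18%×8.1 + 26%×4.9 = 2.732 kg.
% N = 2.732 / 13 = 21.0154%.

21.02% N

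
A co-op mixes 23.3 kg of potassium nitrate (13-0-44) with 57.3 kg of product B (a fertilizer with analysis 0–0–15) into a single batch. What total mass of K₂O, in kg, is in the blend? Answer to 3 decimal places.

18.847 kg K₂O

K₂O mass = 44%×23.3 + 15%×57.3 = 18.847 kg.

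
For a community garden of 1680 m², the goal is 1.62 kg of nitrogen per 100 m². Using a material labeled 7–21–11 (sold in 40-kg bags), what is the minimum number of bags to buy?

Product per 100 m² = 1.62 / 7% = 23.1429 kg.
Total product = 23.1429 × 1680 / 100 = 388.8 kg.
Bags = ⌈388.8 / 40⌉ = 10.

10 bags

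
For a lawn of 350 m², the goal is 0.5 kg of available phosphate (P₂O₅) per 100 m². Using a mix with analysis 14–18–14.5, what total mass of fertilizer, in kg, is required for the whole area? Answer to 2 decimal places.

9.72 kg

Product per 100 m² = 0.5 / 18% = 2.77778 kg.
Total product = 2.77778 × 350 / 100 = 9.72222 kg.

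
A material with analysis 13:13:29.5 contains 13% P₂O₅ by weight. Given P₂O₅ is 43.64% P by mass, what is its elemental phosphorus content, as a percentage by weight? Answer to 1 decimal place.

%P = 13 × 0.4364 = 5.6732%.

5.7% P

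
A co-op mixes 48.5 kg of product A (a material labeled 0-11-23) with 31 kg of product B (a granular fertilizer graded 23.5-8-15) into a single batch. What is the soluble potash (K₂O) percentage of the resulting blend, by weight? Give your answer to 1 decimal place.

Total mass = 48.5 + 31 = 79.5 kg.
K₂O mass = 23%×48.5 + 15%×31 = 15.805 kg.
% K₂O = 15.805 / 79.5 = 19.8805%.

19.9% K₂O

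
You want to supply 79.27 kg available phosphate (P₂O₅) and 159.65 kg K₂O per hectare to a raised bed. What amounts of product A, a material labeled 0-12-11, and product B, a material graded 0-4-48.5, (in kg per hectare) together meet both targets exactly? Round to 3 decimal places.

595.910 kg product A, 194.020 kg product B

Per-hectare balance (a = product A, b = product B):
P₂O₅: 0.12·a + 0.04·b = 79.27
K₂O: 0.11·a + 0.485·b = 159.65
Eliminate a: (row1) − 0.12/0.11·(row2) → -0.489091·b = -94.8936, so b = 194.0204.
Back-substitute: a = (79.27 − 0.04·194.0204) / 0.12 = 595.9099.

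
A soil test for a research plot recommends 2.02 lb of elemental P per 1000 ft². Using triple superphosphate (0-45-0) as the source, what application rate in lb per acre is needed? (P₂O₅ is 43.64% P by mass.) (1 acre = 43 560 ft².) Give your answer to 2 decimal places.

448.07 lb of product per acre

As P₂O₅: 2.02 / 0.4364 = 4.62878 lb per 1000 ft².
Product per 1000 ft² = 4.62878 / 45% = 10.2862 lb.
Convert to per acre: 10.2862 × 43.56 = 448.066 lb.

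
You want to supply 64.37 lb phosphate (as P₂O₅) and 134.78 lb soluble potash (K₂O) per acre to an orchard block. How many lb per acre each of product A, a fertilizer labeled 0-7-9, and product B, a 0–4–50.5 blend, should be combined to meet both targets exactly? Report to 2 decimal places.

854.04 lb product A, 114.69 lb product B

With a, b = lb per acre of product A and product B:
P₂O₅: 0.07·a + 0.04·b = 64.37
K₂O: 0.09·a + 0.505·b = 134.78
Eliminate a: (row1) − 0.07/0.09·(row2) → -0.352778·b = -40.4589, so b = 114.687.
Back-substitute: a = (64.37 − 0.04·114.687) / 0.07 = 854.036.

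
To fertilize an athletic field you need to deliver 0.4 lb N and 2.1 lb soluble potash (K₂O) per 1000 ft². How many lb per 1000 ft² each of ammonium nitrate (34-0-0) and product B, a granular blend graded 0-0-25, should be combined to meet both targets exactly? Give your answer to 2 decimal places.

1.18 lb ammonium nitrate, 8.40 lb product B

Per-1000 ft² balance (a = ammonium nitrate, b = product B):
N: 0.34·a + 0·b = 0.4
K₂O: 0·a + 0.25·b = 2.1
Solving simultaneously: a = 1.17647, b = 8.4.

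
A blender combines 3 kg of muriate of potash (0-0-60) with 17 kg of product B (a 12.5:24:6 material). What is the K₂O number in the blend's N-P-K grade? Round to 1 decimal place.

Total mass = 3 + 17 = 20 kg.
K₂O mass = 60%×3 + 6%×17 = 2.82 kg.
% K₂O = 2.82 / 20 = 14.1%.

14.1% K₂O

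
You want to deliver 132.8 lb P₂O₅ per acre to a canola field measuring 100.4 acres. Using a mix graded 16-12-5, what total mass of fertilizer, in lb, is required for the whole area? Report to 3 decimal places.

111109.333 lb

Product per acre = 132.8 / 12% = 1106.67 lb.
Total product = 1106.67 × 100.4 = 111109.3333 lb.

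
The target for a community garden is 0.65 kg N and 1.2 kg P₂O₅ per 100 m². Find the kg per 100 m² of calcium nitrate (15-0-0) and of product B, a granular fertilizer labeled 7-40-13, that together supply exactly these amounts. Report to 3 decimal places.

With a, b = kg per 100 m² of calcium nitrate and product B:
N: 0.15·a + 0.07·b = 0.65
P₂O₅: 0·a + 0.4·b = 1.2
Solving simultaneously: a = 2.93333, b = 3.

2.933 kg calcium nitrate, 3.000 kg product B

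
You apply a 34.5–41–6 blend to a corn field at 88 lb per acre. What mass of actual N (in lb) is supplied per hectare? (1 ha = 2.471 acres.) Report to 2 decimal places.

75.02 lb N per hectare

nitrogen per acre = 88 × 34.5% = 30.36 lb.
Convert to per hectare: 30.36 × 2.471 = 75.0196 lb.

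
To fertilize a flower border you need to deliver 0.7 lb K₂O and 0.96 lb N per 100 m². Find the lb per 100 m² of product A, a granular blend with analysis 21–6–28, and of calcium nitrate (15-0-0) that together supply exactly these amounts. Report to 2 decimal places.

2.50 lb product A, 2.90 lb calcium nitrate

With a, b = lb per 100 m² of product A and calcium nitrate:
K₂O: 0.28·a + 0·b = 0.7
N: 0.21·a + 0.15·b = 0.96
Eliminate b: (row1) − 0/0.15·(row2) → 0.28·a = 0.7, so a = 2.5.
Then b = (0.96 − 0.21·2.5) / 0.15 = 2.9.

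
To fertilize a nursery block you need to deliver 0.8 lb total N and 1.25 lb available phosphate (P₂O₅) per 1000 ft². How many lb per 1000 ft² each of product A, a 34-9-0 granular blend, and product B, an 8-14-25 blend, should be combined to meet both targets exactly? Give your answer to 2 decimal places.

0.30 lb product A, 8.74 lb product B

Per-1000 ft² balance (a = product A, b = product B):
N: 0.34·a + 0.08·b = 0.8
P₂O₅: 0.09·a + 0.14·b = 1.25
Solving simultaneously: a = 0.29703, b = 8.73762.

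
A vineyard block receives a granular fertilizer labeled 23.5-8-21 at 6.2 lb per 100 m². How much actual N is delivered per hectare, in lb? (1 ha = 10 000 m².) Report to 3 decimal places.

145.700 lb N per hectare

nitrogen per 100 m² = 6.2 × 23.5% = 1.457 lb.
Convert to per hectare: 1.457 × 100 = 145.7 lb.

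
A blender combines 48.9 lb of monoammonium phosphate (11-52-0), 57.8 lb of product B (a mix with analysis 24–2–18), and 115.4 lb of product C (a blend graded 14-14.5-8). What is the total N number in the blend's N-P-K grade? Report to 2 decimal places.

Total mass = 48.9 + 57.8 + 115.4 = 222.1 lb.
N mass = 11%×48.9 + 24%×57.8 + 14%×115.4 = 35.407 lb.
% N = 35.407 / 222.1 = 15.9419%.

15.94% N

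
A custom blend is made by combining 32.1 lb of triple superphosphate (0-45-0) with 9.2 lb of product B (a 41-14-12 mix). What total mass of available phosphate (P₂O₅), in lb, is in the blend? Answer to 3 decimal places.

P₂O₅ mass = 45%×32.1 + 14%×9.2 = 15.733 lb.

15.733 lb P₂O₅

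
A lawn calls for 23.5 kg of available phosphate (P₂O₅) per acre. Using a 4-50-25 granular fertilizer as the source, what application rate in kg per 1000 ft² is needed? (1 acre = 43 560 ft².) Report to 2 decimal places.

1.08 kg of product per thousand sq ft

Product per acre = 23.5 / 50% = 47 kg.
Convert to per 1000 ft²: 47 × 0.0229568 = 1.07897 kg.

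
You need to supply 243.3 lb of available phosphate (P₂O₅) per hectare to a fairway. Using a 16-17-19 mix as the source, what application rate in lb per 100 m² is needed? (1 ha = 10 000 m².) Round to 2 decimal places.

Product per hectare = 243.3 / 17% = 1431.18 lb.
Convert to per 100 m²: 1431.18 × 0.01 = 14.3118 lb.

14.31 lb of product per hundred sq m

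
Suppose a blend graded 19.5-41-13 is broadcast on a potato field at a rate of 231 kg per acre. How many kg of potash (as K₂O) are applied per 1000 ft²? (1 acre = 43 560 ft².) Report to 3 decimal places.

0.689 kg K₂O per thousand sq ft

K₂O per acre = 231 × 13% = 30.03 kg.
Convert to per 1000 ft²: 30.03 × 0.0229568 = 0.689394 kg.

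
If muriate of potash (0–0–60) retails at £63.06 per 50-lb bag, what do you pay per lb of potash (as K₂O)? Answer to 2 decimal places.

£2.10 per lb K₂O

K₂O in bag = 50 × 60% = 30 lb.
Cost per lb K₂O = £63.06 / 30 = £2.1020.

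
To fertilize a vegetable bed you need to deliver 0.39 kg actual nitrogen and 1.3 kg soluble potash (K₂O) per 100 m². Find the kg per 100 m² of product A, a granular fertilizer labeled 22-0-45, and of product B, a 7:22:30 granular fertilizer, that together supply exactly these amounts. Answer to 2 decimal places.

With a, b = kg per 100 m² of product A and product B:
N: 0.22·a + 0.07·b = 0.39
K₂O: 0.45·a + 0.3·b = 1.3
Solving simultaneously: a = 0.753623, b = 3.2029.

0.75 kg product A, 3.20 kg product B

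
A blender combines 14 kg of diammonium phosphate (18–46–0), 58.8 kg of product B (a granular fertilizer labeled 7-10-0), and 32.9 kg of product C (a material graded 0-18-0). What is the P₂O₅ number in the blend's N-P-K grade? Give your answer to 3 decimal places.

17.258% P₂O₅

Total mass = 14 + 58.8 + 32.9 = 105.7 kg.
P₂O₅ mass = 46%×14 + 10%×58.8 + 18%×32.9 = 18.242 kg.
% P₂O₅ = 18.242 / 105.7 = 17.2583%.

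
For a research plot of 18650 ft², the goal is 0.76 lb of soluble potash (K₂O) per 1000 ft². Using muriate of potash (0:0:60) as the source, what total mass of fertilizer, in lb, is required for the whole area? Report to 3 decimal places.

Product per 1000 ft² = 0.76 / 60% = 1.26667 lb.
Total product = 1.26667 × 18650 / 1000 = 23.6233 lb.

23.623 lb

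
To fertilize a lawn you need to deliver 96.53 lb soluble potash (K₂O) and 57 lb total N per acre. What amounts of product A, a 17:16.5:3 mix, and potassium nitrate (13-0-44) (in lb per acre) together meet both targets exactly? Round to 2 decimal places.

176.74 lb product A, 207.34 lb potassium nitrate

Per-acre balance (a = product A, b = potassium nitrate):
K₂O: 0.03·a + 0.44·b = 96.53
N: 0.17·a + 0.13·b = 57
Solving simultaneously: a = 176.743, b = 207.336.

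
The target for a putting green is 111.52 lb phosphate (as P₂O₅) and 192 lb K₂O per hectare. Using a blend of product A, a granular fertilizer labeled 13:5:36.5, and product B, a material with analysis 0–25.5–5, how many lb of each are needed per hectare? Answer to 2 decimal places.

With a, b = lb per hectare of product A and product B:
P₂O₅: 0.05·a + 0.255·b = 111.52
K₂O: 0.365·a + 0.05·b = 192
Solving simultaneously: a = 478.984, b = 343.4148.

478.98 lb product A, 343.41 lb product B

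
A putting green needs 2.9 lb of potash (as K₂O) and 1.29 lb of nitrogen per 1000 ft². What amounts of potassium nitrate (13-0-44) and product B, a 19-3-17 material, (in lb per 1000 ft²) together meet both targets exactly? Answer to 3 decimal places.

5.393 lb potassium nitrate, 3.099 lb product B

Per-1000 ft² balance (a = potassium nitrate, b = product B):
K₂O: 0.44·a + 0.17·b = 2.9
N: 0.13·a + 0.19·b = 1.29
From row1: a = (2.9 − 0.17·b) / 0.44.
Into row2: 0.13·(2.9 − 0.17·b)/0.44 + 0.19·b = 1.29 → b = 3.09919, a = 5.393496.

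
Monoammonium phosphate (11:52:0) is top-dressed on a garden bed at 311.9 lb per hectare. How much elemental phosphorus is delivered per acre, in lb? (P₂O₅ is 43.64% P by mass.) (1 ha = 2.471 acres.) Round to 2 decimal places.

28.64 lb P per acre

P₂O₅ per hectare = 311.9 × 52% = 162.188 lb.
Elemental P = 162.188 × 0.4364 = 70.7788 lb per hectare.
Convert to per acre: 70.7788 × 0.404694 = 28.6438 lb.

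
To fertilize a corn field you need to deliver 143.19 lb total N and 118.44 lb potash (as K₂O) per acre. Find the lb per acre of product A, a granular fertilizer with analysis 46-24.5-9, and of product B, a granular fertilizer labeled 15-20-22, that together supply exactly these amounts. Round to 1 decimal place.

With a, b = lb per acre of product A and product B:
N: 0.46·a + 0.15·b = 143.19
K₂O: 0.09·a + 0.22·b = 118.44
Eliminate a: (row1) − 0.46/0.09·(row2) → -0.974444·b = -462.17, so b = 474.291.
Back-substitute: a = (143.19 − 0.15·474.291) / 0.46 = 156.623.

156.6 lb product A, 474.3 lb product B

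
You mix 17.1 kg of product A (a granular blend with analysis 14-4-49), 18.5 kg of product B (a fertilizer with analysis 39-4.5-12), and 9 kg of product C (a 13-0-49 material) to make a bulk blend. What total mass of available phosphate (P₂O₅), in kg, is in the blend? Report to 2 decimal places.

P₂O₅ mass = 4%×17.1 + 4.5%×18.5 + 0%×9 = 1.5165 kg.

1.52 kg P₂O₅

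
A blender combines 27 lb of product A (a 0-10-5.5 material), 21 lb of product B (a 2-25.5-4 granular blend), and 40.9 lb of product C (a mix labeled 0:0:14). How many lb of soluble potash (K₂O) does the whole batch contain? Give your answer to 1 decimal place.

K₂O mass = 5.5%×27 + 4%×21 + 14%×40.9 = 8.051 lb.

8.1 lb K₂O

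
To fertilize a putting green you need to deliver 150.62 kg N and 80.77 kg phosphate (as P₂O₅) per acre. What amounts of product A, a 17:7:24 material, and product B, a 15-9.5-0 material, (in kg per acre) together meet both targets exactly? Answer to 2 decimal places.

Per-acre balance (a = product A, b = product B):
N: 0.17·a + 0.15·b = 150.62
P₂O₅: 0.07·a + 0.095·b = 80.77
Eliminate a: (row1) − 0.17/0.07·(row2) → -0.0807143·b = -45.5357, so b = 564.159.
Back-substitute: a = (150.62 − 0.15·564.159) / 0.17 = 388.212.

388.21 kg product A, 564.16 kg product B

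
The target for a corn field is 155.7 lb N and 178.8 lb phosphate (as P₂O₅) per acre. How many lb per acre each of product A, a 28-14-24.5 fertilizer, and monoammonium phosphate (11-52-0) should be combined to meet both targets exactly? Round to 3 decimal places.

With a, b = lb per acre of product A and monoammonium phosphate:
N: 0.28·a + 0.11·b = 155.7
P₂O₅: 0.14·a + 0.52·b = 178.8
Eliminate a: (row1) − 0.28/0.14·(row2) → -0.93·b = -201.9, so b = 217.0968.
Back-substitute: a = (155.7 − 0.11·217.0968) / 0.28 = 470.7834.

470.783 lb product A, 217.097 lb monoammonium phosphate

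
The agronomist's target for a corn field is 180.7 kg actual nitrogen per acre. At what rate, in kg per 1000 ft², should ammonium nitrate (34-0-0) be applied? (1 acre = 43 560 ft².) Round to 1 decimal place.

Product per acre = 180.7 / 34% = 531.471 kg.
Convert to per 1000 ft²: 531.471 × 0.0229568 = 12.2009 kg.

12.2 kg of product per thousand sq ft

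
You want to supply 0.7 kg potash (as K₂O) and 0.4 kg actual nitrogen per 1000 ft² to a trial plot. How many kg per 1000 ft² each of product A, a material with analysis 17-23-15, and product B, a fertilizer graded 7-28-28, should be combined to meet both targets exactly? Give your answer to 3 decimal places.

1.698 kg product A, 1.590 kg product B

With a, b = kg per 1000 ft² of product A and product B:
K₂O: 0.15·a + 0.28·b = 0.7
N: 0.17·a + 0.07·b = 0.4
Eliminate a: (row1) − 0.15/0.17·(row2) → 0.218235·b = 0.347059, so b = 1.5903.
Back-substitute: a = (0.7 − 0.28·1.5903) / 0.15 = 1.69811.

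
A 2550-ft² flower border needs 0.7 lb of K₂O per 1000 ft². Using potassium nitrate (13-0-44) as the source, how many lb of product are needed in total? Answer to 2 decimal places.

Product per 1000 ft² = 0.7 / 44% = 1.59091 lb.
Total product = 1.59091 × 2550 / 1000 = 4.05682 lb.

4.06 lb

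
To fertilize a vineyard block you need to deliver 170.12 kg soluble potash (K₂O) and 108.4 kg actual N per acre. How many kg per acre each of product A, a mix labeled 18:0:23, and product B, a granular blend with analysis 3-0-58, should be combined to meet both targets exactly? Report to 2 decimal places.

Per-acre balance (a = product A, b = product B):
K₂O: 0.23·a + 0.58·b = 170.12
N: 0.18·a + 0.03·b = 108.4
Eliminate a: (row1) − 0.23/0.18·(row2) → 0.541667·b = 31.6089, so b = 58.3549.
Back-substitute: a = (170.12 − 0.58·58.3549) / 0.23 = 592.496.

592.50 kg product A, 58.35 kg product B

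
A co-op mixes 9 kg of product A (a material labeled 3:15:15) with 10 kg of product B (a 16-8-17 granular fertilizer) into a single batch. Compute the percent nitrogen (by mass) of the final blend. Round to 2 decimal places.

Total mass = 9 + 10 = 19 kg.
N mass = 3%×9 + 16%×10 = 1.87 kg.
% N = 1.87 / 19 = 9.84211%.

9.84% N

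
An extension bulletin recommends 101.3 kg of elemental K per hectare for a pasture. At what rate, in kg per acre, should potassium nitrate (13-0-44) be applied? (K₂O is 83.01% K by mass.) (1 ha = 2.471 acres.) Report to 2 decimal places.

112.24 kg of product per acre

As K₂O: 101.3 / 0.8301 = 122.033 kg per hectare.
Product per hectare = 122.033 / 44% = 277.349 kg.
Convert to per acre: 277.349 × 0.404694 = 112.242 kg.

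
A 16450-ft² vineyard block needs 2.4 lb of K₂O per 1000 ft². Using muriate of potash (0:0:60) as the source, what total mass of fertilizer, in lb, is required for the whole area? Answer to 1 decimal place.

65.8 lb

Product per 1000 ft² = 2.4 / 60% = 4 lb.
Total product = 4 × 16450 / 1000 = 65.8 lb.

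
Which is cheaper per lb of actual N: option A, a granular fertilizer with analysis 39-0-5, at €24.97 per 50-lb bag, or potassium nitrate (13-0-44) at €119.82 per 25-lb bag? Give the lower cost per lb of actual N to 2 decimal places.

option A: N per bag = 50 × 39% = 19.5 lb; cost = 24.97 / 19.5 = €1.2805/lb N.
potassium nitrate: N per bag = 25 × 13% = 3.25 lb; cost = 119.82 / 3.25 = €36.8677/lb N.
option A is cheaper.

€1.28 per lb N (option A)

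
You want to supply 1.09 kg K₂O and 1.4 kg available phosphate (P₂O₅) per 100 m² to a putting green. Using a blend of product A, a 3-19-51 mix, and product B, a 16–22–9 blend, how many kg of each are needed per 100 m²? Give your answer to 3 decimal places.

Per-100 m² balance (a = product A, b = product B):
K₂O: 0.51·a + 0.09·b = 1.09
P₂O₅: 0.19·a + 0.22·b = 1.4
Eliminate a: (row1) − 0.51/0.19·(row2) → -0.500526·b = -2.66789, so b = 5.33018.
Back-substitute: a = (1.09 − 0.09·5.33018) / 0.51 = 1.19664.

1.197 kg product A, 5.330 kg product B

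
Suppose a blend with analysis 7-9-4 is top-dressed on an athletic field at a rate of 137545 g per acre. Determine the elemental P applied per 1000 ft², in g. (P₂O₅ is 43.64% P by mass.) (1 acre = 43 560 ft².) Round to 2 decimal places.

P₂O₅ per acre = 137545 × 9% = 12379 g.
Elemental P = 12379 × 0.4364 = 5402.22 g per acre.
Convert to per 1000 ft²: 5402.22 × 0.0229568 = 124.018 g.

124.02 g P per thousand sq ft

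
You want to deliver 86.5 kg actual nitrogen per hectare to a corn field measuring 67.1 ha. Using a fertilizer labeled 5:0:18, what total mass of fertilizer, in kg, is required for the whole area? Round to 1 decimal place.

Product per hectare = 86.5 / 5% = 1730 kg.
Total product = 1730 × 67.1 = 116083 kg.

116083.0 kg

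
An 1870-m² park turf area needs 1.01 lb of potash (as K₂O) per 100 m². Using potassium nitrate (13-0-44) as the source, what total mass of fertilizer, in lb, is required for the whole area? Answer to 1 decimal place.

42.9 lb

Product per 100 m² = 1.01 / 44% = 2.29545 lb.
Total product = 2.29545 × 1870 / 100 = 42.925 lb.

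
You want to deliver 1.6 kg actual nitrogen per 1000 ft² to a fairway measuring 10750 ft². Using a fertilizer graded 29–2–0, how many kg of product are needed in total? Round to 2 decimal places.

59.31 kg

Product per 1000 ft² = 1.6 / 29% = 5.51724 kg.
Total product = 5.51724 × 10750 / 1000 = 59.3103 kg.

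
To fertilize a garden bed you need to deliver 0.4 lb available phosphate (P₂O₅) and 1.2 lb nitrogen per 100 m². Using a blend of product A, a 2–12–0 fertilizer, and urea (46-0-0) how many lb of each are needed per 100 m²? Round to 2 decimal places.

Per-100 m² balance (a = product A, b = urea):
P₂O₅: 0.12·a + 0·b = 0.4
N: 0.02·a + 0.46·b = 1.2
From row1: a = (0.4 − 0·b) / 0.12.
Into row2: 0.02·(0.4 − 0·b)/0.12 + 0.46·b = 1.2 → b = 2.46377, a = 3.33333.

3.33 lb product A, 2.46 lb urea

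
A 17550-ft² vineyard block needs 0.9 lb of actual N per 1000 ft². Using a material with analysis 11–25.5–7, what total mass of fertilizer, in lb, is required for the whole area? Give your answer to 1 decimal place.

143.6 lb

Product per 1000 ft² = 0.9 / 11% = 8.18182 lb.
Total product = 8.18182 × 17550 / 1000 = 143.591 lb.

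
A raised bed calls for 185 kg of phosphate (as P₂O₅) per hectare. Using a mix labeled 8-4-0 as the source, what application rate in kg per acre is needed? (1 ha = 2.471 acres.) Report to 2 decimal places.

1871.71 kg of product per acre

Product per hectare = 185 / 4% = 4625 kg.
Convert to per acre: 4625 × 0.404694 = 1871.712 kg.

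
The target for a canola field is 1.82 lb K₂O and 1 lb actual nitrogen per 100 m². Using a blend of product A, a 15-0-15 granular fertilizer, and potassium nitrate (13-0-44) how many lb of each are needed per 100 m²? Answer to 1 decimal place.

4.4 lb product A, 2.6 lb potassium nitrate

With a, b = lb per 100 m² of product A and potassium nitrate:
K₂O: 0.15·a + 0.44·b = 1.82
N: 0.15·a + 0.13·b = 1
Eliminate b: (row1) − 0.44/0.13·(row2) → -0.357692·a = -1.56462, so a = 4.37419.
Then b = (1 − 0.15·4.37419) / 0.13 = 2.64516.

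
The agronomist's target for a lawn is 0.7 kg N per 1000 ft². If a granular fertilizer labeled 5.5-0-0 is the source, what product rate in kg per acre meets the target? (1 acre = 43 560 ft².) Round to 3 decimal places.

Product per 1000 ft² = 0.7 / 5.5% = 12.7273 kg.
Convert to per acre: 12.7273 × 43.56 = 554.4 kg.

554.400 kg of product per acre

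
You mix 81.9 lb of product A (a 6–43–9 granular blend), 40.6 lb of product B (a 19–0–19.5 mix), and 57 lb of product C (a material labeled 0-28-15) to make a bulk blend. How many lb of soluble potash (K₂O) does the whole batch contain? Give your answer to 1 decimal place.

23.8 lb K₂O

K₂O mass = 9%×81.9 + 19.5%×40.6 + 15%×57 = 23.838 lb.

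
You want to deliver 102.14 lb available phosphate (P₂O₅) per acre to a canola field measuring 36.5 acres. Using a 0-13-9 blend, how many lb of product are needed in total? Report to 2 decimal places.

28677.77 lb

Product per acre = 102.14 / 13% = 785.692 lb.
Total product = 785.692 × 36.5 = 28677.769 lb.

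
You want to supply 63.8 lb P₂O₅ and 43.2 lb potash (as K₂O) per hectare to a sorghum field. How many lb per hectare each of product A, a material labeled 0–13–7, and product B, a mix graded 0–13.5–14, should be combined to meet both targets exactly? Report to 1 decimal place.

354.3 lb product A, 131.4 lb product B

Per-hectare balance (a = product A, b = product B):
P₂O₅: 0.13·a + 0.135·b = 63.8
K₂O: 0.07·a + 0.14·b = 43.2
Eliminate a: (row1) − 0.13/0.07·(row2) → -0.125·b = -16.4286, so b = 131.429.
Back-substitute: a = (63.8 − 0.135·131.429) / 0.13 = 354.286.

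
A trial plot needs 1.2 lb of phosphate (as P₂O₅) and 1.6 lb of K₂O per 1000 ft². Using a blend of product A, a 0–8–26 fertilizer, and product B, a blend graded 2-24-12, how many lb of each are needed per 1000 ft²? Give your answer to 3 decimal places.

Let a = lb of product A, b = lb of product B (per 1000 ft²).
P₂O₅: 0.08·a + 0.24·b = 1.2
K₂O: 0.26·a + 0.12·b = 1.6
Eliminate b: (row1) − 0.24/0.12·(row2) → -0.44·a = -2, so a = 4.54545.
Then b = (1.6 − 0.26·4.54545) / 0.12 = 3.48485.

4.545 lb product A, 3.485 lb product B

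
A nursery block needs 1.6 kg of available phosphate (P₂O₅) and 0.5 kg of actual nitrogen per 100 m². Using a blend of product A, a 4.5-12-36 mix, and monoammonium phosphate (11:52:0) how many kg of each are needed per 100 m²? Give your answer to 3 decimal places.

With a, b = kg per 100 m² of product A and monoammonium phosphate:
P₂O₅: 0.12·a + 0.52·b = 1.6
N: 0.045·a + 0.11·b = 0.5
Eliminate b: (row1) − 0.52/0.11·(row2) → -0.0927273·a = -0.763636, so a = 8.23529.
Then b = (0.5 − 0.045·8.23529) / 0.11 = 1.17647.

8.235 kg product A, 1.176 kg monoammonium phosphate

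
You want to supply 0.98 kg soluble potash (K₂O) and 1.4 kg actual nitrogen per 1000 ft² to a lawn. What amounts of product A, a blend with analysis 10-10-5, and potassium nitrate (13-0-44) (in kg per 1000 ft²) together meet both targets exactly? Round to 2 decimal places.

With a, b = kg per 1000 ft² of product A and potassium nitrate:
K₂O: 0.05·a + 0.44·b = 0.98
N: 0.1·a + 0.13·b = 1.4
Eliminate a: (row1) − 0.05/0.1·(row2) → 0.375·b = 0.28, so b = 0.746667.
Back-substitute: a = (0.98 − 0.44·0.746667) / 0.05 = 13.0293.

13.03 kg product A, 0.75 kg potassium nitrate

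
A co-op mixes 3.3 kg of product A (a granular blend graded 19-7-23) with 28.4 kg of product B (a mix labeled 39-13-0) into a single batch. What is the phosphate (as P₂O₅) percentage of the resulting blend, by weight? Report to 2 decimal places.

12.38% P₂O₅

Total mass = 3.3 + 28.4 = 31.7 kg.
P₂O₅ mass = 7%×3.3 + 13%×28.4 = 3.923 kg.
% P₂O₅ = 3.923 / 31.7 = 12.3754%.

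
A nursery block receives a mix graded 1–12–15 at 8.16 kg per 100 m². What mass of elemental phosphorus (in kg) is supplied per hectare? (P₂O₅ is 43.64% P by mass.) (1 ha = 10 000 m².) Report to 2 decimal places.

42.73 kg P per hectare

P₂O₅ per 100 m² = 8.16 × 12% = 0.9792 kg.
Elemental P = 0.9792 × 0.4364 = 0.427323 kg per 100 m².
Convert to per hectare: 0.427323 × 100 = 42.7323 kg.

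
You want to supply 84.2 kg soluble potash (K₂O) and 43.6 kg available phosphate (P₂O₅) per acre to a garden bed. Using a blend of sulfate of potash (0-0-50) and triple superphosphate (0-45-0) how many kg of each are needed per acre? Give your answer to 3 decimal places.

168.400 kg sulfate of potash, 96.889 kg triple superphosphate

Per-acre balance (a = sulfate of potash, b = triple superphosphate):
K₂O: 0.5·a + 0·b = 84.2
P₂O₅: 0·a + 0.45·b = 43.6
Solving simultaneously: a = 168.4, b = 96.8889.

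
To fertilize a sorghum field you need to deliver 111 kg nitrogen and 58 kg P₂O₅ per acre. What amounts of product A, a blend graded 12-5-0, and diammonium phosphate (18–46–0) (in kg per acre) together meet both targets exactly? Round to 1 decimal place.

With a, b = kg per acre of product A and diammonium phosphate:
N: 0.12·a + 0.18·b = 111
P₂O₅: 0.05·a + 0.46·b = 58
Eliminate a: (row1) − 0.12/0.05·(row2) → -0.924·b = -28.2, so b = 30.5195.
Back-substitute: a = (111 − 0.18·30.5195) / 0.12 = 879.221.

879.2 kg product A, 30.5 kg diammonium phosphate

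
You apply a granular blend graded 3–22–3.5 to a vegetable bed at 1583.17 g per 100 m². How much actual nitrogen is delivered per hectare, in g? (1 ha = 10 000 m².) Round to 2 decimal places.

4749.51 g N per hectare

nitrogen per 100 m² = 1583.17 × 3% = 47.4951 g.
Convert to per hectare: 47.4951 × 100 = 4749.51 g.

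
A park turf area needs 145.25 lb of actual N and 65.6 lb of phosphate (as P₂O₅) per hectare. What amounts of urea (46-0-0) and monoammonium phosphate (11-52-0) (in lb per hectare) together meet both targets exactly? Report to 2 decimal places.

285.59 lb urea, 126.15 lb monoammonium phosphate

Per-hectare balance (a = urea, b = monoammonium phosphate):
N: 0.46·a + 0.11·b = 145.25
P₂O₅: 0·a + 0.52·b = 65.6
Solving simultaneously: a = 285.594, b = 126.154.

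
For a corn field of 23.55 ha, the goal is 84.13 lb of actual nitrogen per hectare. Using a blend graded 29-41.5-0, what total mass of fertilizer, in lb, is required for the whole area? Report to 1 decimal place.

Product per hectare = 84.13 / 29% = 290.103 lb.
Total product = 290.103 × 23.55 = 6831.94 lb.

6831.9 lb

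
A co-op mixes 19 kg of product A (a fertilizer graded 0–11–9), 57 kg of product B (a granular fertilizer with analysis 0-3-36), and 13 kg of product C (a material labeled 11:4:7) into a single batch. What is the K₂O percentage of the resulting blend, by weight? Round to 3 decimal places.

Total mass = 19 + 57 + 13 = 89 kg.
K₂O mass = 9%×19 + 36%×57 + 7%×13 = 23.14 kg.
% K₂O = 23.14 / 89 = 26%.

26.000% K₂O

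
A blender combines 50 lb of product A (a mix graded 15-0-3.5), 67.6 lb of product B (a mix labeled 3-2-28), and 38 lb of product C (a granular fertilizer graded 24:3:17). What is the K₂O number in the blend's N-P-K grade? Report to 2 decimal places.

Total mass = 50 + 67.6 + 38 = 155.6 lb.
K₂O mass = 3.5%×50 + 28%×67.6 + 17%×38 = 27.138 lb.
% K₂O = 27.138 / 155.6 = 17.4409%.

17.44% K₂O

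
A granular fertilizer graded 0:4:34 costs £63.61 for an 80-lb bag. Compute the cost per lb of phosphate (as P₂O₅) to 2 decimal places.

£19.88 per lb P₂O₅

P₂O₅ in bag = 80 × 4% = 3.2 lb.
Cost per lb P₂O₅ = £63.61 / 3.2 = £19.8781.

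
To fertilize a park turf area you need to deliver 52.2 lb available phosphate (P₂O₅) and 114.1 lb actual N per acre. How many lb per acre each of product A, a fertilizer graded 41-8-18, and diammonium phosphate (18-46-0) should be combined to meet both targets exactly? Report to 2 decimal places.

247.36 lb product A, 70.46 lb diammonium phosphate

With a, b = lb per acre of product A and diammonium phosphate:
P₂O₅: 0.08·a + 0.46·b = 52.2
N: 0.41·a + 0.18·b = 114.1
Eliminate b: (row1) − 0.46/0.18·(row2) → -0.967778·a = -239.389, so a = 247.359.
Then b = (114.1 − 0.41·247.359) / 0.18 = 70.4592.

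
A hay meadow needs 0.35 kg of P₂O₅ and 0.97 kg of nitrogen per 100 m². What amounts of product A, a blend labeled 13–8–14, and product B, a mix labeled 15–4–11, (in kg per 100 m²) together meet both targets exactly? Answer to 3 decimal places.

2.015 kg product A, 4.721 kg product B

With a, b = kg per 100 m² of product A and product B:
P₂O₅: 0.08·a + 0.04·b = 0.35
N: 0.13·a + 0.15·b = 0.97
Solving simultaneously: a = 2.01471, b = 4.72059.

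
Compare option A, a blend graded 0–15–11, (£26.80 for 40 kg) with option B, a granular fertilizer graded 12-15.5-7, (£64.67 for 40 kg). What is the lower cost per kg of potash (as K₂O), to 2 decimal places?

£6.09 per kg K₂O (option A)

option A: K₂O per bag = 40 × 11% = 4.4 kg; cost = 26.80 / 4.4 = £6.0909/kg K₂O.
option B: K₂O per bag = 40 × 7% = 2.8 kg; cost = 64.67 / 2.8 = £23.0964/kg K₂O.
option A is cheaper.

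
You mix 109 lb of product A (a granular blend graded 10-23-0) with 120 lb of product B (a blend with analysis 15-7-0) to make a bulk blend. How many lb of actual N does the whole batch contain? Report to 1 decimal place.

N mass = 10%×109 + 15%×120 = 28.9 lb.

28.9 lb N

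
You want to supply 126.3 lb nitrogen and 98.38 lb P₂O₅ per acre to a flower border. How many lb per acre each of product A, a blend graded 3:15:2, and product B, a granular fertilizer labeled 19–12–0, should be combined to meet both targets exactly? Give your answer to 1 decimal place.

With a, b = lb per acre of product A and product B:
N: 0.03·a + 0.19·b = 126.3
P₂O₅: 0.15·a + 0.12·b = 98.38
Eliminate a: (row1) − 0.03/0.15·(row2) → 0.166·b = 106.624, so b = 642.313.
Back-substitute: a = (126.3 − 0.19·642.313) / 0.03 = 142.016.

142.0 lb product A, 642.3 lb product B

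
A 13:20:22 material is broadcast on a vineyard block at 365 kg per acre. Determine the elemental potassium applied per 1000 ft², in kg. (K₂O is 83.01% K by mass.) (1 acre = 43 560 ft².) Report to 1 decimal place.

1.5 kg K per thousand sq ft

K₂O per acre = 365 × 22% = 80.3 kg.
Elemental K = 80.3 × 0.8301 = 66.657 kg per acre.
Convert to per 1000 ft²: 66.657 × 0.0229568 = 1.53023 kg.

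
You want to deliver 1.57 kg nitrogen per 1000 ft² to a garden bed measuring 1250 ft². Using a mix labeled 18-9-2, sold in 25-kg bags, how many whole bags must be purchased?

1 bags

Product per 1000 ft² = 1.57 / 18% = 8.72222 kg.
Total product = 8.72222 × 1250 / 1000 = 10.9028 kg.
Bags = ⌈10.9028 / 25⌉ = 1.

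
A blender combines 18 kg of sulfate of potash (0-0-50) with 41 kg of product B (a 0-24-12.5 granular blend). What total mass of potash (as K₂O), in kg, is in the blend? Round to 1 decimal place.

K₂O mass = 50%×18 + 12.5%×41 = 14.125 kg.

14.1 kg K₂O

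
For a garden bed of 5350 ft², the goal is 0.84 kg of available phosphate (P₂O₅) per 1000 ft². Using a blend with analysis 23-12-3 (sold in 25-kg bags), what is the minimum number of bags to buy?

2 bags

Product per 1000 ft² = 0.84 / 12% = 7 kg.
Total product = 7 × 5350 / 1000 = 37.45 kg.
Bags = ⌈37.45 / 25⌉ = 2.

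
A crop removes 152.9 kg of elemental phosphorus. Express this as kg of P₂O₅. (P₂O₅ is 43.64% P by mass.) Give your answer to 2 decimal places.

P₂O₅ = 152.9 / 0.4364 = 350.367 kg.

350.37 kg P₂O₅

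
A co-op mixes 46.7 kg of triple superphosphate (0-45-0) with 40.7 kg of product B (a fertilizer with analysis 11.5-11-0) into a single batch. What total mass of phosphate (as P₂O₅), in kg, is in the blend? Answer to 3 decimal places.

25.492 kg P₂O₅

P₂O₅ mass = 45%×46.7 + 11%×40.7 = 25.492 kg.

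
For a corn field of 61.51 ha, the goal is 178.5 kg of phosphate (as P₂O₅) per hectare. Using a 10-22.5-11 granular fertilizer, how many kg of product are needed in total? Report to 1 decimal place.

Product per hectare = 178.5 / 22.5% = 793.333 kg.
Total product = 793.333 × 61.51 = 48797.93 kg.

48797.9 kg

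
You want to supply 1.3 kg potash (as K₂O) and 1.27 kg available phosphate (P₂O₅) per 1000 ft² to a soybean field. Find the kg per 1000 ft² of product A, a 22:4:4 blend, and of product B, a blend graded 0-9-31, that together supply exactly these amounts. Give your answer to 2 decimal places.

Let a = kg of product A, b = kg of product B (per 1000 ft²).
K₂O: 0.04·a + 0.31·b = 1.3
P₂O₅: 0.04·a + 0.09·b = 1.27
Eliminate a: (row1) − 0.04/0.04·(row2) → 0.22·b = 0.03, so b = 0.136364.
Back-substitute: a = (1.3 − 0.31·0.136364) / 0.04 = 31.4432.

31.44 kg product A, 0.14 kg product B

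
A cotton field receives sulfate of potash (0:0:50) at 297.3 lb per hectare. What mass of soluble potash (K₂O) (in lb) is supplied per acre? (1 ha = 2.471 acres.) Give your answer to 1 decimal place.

K₂O per hectare = 297.3 × 50% = 148.65 lb.
Convert to per acre: 148.65 × 0.404694 = 60.1578 lb.

60.2 lb K₂O per acre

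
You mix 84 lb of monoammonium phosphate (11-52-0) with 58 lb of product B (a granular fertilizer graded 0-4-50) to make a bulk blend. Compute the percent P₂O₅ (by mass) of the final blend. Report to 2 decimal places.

Total mass = 84 + 58 = 142 lb.
P₂O₅ mass = 52%×84 + 4%×58 = 46 lb.
% P₂O₅ = 46 / 142 = 32.3944%.

32.39% P₂O₅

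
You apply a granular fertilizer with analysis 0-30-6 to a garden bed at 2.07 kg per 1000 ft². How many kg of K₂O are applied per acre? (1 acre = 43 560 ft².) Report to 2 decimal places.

5.41 kg K₂O per acre

K₂O per 1000 ft² = 2.07 × 6% = 0.1242 kg.
Convert to per acre: 0.1242 × 43.56 = 5.41015 kg.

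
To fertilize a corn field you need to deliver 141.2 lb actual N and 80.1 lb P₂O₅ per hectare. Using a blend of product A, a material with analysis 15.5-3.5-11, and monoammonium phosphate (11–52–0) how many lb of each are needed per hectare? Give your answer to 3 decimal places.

Per-hectare balance (a = product A, b = monoammonium phosphate):
N: 0.155·a + 0.11·b = 141.2
P₂O₅: 0.035·a + 0.52·b = 80.1
Eliminate b: (row1) − 0.11/0.52·(row2) → 0.147596·a = 124.256, so a = 841.8632.
Then b = (80.1 − 0.035·841.8632) / 0.52 = 97.3746.

841.863 lb product A, 97.375 lb monoammonium phosphate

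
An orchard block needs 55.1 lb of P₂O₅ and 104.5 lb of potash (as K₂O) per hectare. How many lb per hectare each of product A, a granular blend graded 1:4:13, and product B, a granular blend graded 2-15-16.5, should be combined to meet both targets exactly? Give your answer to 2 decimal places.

Let a = lb of product A, b = lb of product B (per hectare).
P₂O₅: 0.04·a + 0.15·b = 55.1
K₂O: 0.13·a + 0.165·b = 104.5
From row1: a = (55.1 − 0.15·b) / 0.04.
Into row2: 0.13·(55.1 − 0.15·b)/0.04 + 0.165·b = 104.5 → b = 231.2403, a = 510.349.

510.35 lb product A, 231.24 lb product B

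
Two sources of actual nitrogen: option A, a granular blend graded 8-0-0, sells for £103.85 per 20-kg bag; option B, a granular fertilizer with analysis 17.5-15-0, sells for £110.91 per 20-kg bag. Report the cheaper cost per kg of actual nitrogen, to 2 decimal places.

£31.69 per kg N (option B)

option A: N per bag = 20 × 8% = 1.6 kg; cost = 103.85 / 1.6 = £64.9062/kg N.
option B: N per bag = 20 × 17.5% = 3.5 kg; cost = 110.91 / 3.5 = £31.6886/kg N.
option B is cheaper.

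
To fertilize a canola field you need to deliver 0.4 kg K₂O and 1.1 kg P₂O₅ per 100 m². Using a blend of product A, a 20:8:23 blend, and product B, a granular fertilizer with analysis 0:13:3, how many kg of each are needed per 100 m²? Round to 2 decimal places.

0.69 kg product A, 8.04 kg product B

Per-100 m² balance (a = product A, b = product B):
K₂O: 0.23·a + 0.03·b = 0.4
P₂O₅: 0.08·a + 0.13·b = 1.1
Eliminate a: (row1) − 0.23/0.08·(row2) → -0.34375·b = -2.7625, so b = 8.03636.
Back-substitute: a = (0.4 − 0.03·8.03636) / 0.23 = 0.690909.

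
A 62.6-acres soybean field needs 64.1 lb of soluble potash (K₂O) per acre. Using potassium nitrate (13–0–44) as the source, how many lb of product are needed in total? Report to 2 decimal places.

Product per acre = 64.1 / 44% = 145.682 lb.
Total product = 145.682 × 62.6 = 9119.682 lb.

9119.68 lb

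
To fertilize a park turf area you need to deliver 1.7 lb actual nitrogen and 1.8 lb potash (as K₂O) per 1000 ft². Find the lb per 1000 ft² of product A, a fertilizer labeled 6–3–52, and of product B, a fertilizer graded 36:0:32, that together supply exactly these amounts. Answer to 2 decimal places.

0.62 lb product A, 4.62 lb product B

Let a = lb of product A, b = lb of product B (per 1000 ft²).
N: 0.06·a + 0.36·b = 1.7
K₂O: 0.52·a + 0.32·b = 1.8
From row1: a = (1.7 − 0.36·b) / 0.06.
Into row2: 0.52·(1.7 − 0.36·b)/0.06 + 0.32·b = 1.8 → b = 4.61905, a = 0.619048.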